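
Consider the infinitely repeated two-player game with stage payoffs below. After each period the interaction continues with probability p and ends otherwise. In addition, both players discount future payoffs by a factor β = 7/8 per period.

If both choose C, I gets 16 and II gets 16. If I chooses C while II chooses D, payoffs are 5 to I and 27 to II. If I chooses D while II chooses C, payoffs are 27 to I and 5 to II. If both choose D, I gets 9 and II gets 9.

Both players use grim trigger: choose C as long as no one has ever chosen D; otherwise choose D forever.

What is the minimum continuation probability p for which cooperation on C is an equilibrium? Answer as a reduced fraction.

44/63

Expected continuation weight on next period's payoff is β·p = 7/8·p, which plays the role of the discount factor.
Cooperation requires 7/8·p ≥ (27−16)/(27−9) = 11/18, hence p ≥ 44/63.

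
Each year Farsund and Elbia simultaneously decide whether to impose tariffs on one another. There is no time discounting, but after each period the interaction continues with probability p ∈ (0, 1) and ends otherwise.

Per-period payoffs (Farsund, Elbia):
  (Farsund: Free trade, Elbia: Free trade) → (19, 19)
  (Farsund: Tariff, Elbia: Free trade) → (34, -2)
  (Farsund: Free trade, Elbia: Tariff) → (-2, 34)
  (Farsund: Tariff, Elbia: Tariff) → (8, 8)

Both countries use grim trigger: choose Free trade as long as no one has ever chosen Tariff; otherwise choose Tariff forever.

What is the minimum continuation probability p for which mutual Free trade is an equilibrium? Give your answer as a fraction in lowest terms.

With no time discounting, the continuation probability p plays the role of the discount factor.
Grim-trigger IC: 19/(1−p) ≥ 34 + 8p/(1−p) ⇒ p ≥ (34−19)/(34−8) = 15/26.

15/26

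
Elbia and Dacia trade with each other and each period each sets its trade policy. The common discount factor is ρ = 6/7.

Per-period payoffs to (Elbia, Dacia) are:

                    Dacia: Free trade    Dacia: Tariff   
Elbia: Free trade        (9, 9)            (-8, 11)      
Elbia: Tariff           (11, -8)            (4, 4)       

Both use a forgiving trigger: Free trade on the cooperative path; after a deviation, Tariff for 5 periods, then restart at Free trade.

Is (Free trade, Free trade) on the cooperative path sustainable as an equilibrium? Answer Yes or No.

Yes

A one-shot deviation gives 11 now, then 4 for 5 periods, then back to 9.
Gain from deviating: (11−9) today; loss: (9−4) in each of the next 5 periods.
No-deviation condition: (9−4)(ρ+…+ρ^5) ≥ 11−9, i.e. ρ+…+ρ^5 ≥ 2/5.
At ρ = 6/7: ρ+…+ρ^5 = 3.2240 ≥ 0.4000.
So cooperation is sustainable.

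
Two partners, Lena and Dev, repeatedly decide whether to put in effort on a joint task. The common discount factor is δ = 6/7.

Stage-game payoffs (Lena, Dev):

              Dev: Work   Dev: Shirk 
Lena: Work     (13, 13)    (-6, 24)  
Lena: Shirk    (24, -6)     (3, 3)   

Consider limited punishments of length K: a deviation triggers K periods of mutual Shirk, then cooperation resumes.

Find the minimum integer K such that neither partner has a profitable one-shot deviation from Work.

No profitable deviation requires (13−3)(δ+…+δ^K) ≥ 24−13, i.e. δ+…+δ^K ≥ 11/10 ≈ 1.1000.
With δ = 6/7, the partial sums are K=1: 0.8571, K=2: 1.5918.
K = 2 is the first length at which the sum reaches 1.1000.

2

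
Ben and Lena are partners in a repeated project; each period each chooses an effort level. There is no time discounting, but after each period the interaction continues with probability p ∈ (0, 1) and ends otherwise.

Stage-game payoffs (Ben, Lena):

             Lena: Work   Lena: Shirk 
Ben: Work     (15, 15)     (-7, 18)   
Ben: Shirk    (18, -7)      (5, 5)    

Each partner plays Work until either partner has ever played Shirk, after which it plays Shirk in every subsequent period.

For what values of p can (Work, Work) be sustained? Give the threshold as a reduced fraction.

With no time discounting, the continuation probability p plays the role of the discount factor.
Grim-trigger IC: 15/(1−p) ≥ 18 + 5p/(1−p) ⇒ p ≥ (18−15)/(18−5) = 3/13.

3/13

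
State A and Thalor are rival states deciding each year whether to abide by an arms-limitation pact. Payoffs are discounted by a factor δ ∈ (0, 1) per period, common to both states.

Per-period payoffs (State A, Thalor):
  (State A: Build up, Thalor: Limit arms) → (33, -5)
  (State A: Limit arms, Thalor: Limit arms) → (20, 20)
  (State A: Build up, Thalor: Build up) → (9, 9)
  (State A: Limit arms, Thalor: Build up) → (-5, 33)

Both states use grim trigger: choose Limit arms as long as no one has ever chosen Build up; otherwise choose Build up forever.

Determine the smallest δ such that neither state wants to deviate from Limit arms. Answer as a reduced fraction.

20/(1−δ) ≥ 33 + 9δ/(1−δ)
20 ≥ 33 − 24δ
δ ≥ 13/24.

13/24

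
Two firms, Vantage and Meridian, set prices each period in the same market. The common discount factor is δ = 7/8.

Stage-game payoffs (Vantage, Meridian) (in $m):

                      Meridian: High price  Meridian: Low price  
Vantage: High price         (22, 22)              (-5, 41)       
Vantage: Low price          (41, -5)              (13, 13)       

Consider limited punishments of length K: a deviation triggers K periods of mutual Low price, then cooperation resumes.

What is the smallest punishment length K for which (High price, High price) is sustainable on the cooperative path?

3

No profitable deviation requires (22−13)(δ+…+δ^K) ≥ 41−22, i.e. δ+…+δ^K ≥ 19/9 ≈ 2.1111.
With δ = 7/8, the partial sums are K=1: 0.8750, K=2: 1.6406, K=3: 2.3105.
K = 3 is the first length at which the sum reaches 2.1111.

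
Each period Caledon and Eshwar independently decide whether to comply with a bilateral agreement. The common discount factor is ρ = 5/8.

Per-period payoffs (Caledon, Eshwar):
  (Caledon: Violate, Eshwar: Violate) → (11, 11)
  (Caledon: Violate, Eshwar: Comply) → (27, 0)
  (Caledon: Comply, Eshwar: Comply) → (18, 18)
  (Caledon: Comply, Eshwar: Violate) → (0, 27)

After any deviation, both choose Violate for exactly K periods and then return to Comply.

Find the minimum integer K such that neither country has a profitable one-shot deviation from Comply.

4

IC: ρ(1−ρ^K)/(1−ρ) ≥ (27−18)/(18−11) = 9/7.
With ρ = 5/8: need 1 − ρ^K ≥ 9/7·(1−5/8)/(5/8), i.e. ρ^K ≤ 0.2286.
Since (5/8)^3 = 0.2441 and (5/8)^4 = 0.1526, the smallest such K is 4.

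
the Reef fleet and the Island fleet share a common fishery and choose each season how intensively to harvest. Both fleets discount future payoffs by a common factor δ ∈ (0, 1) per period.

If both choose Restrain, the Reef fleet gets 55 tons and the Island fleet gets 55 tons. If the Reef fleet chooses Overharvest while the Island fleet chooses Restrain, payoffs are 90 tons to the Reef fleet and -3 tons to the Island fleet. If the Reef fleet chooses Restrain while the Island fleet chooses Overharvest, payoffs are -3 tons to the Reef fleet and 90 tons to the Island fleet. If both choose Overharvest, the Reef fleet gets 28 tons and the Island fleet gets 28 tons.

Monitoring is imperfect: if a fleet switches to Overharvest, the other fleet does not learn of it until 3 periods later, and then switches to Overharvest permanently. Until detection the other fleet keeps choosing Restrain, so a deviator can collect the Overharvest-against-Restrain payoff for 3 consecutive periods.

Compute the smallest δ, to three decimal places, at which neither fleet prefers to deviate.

0.826

Deviating for the 3 undetected periods gains 90−55 = 35 per period over cooperation, then loses 55−28 = 27 per period forever once punishment starts.
Gain: 35(1 + δ + … + δ^2); loss: 27·δ^3/(1−δ).
No profitable deviation ⇔ 35(1−δ^3) ≤ 27·δ^3, i.e. δ^3 ≥ 35/(35+27) = 35/62.
Hence δ ≥ (35/62)^(1/3) ≈ 0.826.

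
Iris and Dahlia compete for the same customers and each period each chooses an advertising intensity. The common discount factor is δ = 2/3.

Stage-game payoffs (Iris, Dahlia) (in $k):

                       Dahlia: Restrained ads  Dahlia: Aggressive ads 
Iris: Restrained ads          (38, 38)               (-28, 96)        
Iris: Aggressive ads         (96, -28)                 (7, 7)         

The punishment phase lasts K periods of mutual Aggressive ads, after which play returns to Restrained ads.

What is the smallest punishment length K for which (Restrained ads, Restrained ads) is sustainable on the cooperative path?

7

IC: δ(1−δ^K)/(1−δ) ≥ (96−38)/(38−7) = 58/31.
With δ = 2/3: need 1 − δ^K ≥ 58/31·(1−2/3)/(2/3), i.e. δ^K ≤ 0.0645.
Since (2/3)^6 = 0.0878 and (2/3)^7 = 0.0585, the smallest such K is 7.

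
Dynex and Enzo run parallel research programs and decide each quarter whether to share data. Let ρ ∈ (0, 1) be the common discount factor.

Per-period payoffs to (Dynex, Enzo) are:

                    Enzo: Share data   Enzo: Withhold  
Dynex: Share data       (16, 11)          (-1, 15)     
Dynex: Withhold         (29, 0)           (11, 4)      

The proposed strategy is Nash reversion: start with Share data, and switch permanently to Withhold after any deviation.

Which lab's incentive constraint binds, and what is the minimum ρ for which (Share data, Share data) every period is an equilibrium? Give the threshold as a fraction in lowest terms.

Dynex: cooperation gives 16 each period; deviation gives 29 once then 11 forever.
  16/(1−ρ) ≥ 29 + 11ρ/(1−ρ) ⇒ ρ ≥ 13/18.
Enzo: cooperation gives 11 each period; deviation gives 15 once then 4 forever.
  ρ ≥ 4/11.
Both must hold, so the binding constraint is Dynex's: ρ ≥ 13/18.

Dynex; ρ ≥ 13/18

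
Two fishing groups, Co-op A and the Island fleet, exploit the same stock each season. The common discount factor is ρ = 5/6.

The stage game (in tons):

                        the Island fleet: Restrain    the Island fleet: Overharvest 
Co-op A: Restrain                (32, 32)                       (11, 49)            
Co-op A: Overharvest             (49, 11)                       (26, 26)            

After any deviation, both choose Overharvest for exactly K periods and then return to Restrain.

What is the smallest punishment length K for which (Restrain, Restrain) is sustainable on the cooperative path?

5

No profitable deviation requires (32−26)(ρ+…+ρ^K) ≥ 49−32, i.e. ρ+…+ρ^K ≥ 17/6 ≈ 2.8333.
With ρ = 5/6, the partial sums are K=1: 0.8333, K=2: 1.5278, K=3: 2.1065, K=4: 2.5887, K=5: 2.9906.
K = 5 is the first length at which the sum reaches 2.8333.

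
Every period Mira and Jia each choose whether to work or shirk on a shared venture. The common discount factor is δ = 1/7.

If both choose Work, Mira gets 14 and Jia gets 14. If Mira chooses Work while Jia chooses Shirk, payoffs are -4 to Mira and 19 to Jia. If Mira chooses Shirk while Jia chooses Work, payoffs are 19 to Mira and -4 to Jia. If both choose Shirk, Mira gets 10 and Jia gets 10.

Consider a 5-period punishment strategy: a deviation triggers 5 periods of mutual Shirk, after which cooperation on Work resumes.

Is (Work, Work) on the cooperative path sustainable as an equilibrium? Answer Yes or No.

Comparing payoff streams over the 6 periods until play realigns: cooperate → 14(1+δ+…+δ^5); deviate → 19 + 10(δ+…+δ^5).
Cooperation is sustained iff (14−10)(δ+…+δ^5) ≥ 19−14.
δ+…+δ^5 = 1/7·(1−(1/7)^5)/(1−1/7) = 0.1667, and (19−14)/(14−10) = 1.2500.
0.1667 < 1.2500, so cooperation is not sustainable.

No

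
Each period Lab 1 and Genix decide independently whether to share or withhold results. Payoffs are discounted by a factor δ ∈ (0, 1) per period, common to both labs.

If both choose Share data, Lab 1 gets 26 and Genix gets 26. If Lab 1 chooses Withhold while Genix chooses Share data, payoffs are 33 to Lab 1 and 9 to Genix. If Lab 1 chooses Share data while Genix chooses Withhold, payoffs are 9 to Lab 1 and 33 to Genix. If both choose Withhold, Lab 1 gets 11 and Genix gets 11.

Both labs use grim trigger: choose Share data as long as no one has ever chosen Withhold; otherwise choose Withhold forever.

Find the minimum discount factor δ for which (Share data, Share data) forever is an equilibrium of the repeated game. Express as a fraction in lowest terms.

7/22

26/(1−δ) ≥ 33 + 11δ/(1−δ)
26 ≥ 33 − 22δ
δ ≥ 7/22.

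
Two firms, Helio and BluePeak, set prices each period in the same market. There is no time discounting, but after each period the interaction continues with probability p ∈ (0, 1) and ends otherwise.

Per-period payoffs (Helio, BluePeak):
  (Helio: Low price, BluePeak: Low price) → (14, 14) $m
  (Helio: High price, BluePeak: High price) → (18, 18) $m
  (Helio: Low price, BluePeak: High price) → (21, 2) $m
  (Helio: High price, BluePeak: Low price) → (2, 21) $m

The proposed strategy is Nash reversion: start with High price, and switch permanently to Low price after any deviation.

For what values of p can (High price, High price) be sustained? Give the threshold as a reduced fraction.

With no time discounting, the continuation probability p plays the role of the discount factor.
Grim-trigger IC: 18/(1−p) ≥ 21 + 14p/(1−p) ⇒ p ≥ (21−18)/(21−14) = 3/7.

3/7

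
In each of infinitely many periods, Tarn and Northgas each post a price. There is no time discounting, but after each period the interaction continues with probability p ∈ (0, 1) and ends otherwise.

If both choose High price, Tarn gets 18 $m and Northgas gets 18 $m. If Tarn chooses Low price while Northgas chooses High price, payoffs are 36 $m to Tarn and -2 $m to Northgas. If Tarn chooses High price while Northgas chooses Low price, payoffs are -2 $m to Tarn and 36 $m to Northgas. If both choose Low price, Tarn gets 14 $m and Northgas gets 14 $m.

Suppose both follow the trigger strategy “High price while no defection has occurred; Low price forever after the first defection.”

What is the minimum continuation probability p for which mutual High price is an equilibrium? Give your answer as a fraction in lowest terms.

9/11

With no time discounting, the continuation probability p plays the role of the discount factor.
Grim-trigger IC: 18/(1−p) ≥ 36 + 14p/(1−p) ⇒ p ≥ (36−18)/(36−14) = 9/11.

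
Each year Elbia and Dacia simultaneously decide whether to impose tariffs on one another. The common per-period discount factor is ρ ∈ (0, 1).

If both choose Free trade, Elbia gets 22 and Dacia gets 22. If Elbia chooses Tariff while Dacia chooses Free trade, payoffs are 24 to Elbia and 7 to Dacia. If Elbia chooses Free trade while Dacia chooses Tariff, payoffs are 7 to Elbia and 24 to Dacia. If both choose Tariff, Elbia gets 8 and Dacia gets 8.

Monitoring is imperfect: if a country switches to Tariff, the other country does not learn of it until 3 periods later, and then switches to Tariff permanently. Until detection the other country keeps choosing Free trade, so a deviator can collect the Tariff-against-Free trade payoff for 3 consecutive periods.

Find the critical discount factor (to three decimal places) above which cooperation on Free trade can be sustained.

0.500

Deviating for the 3 undetected periods gains 24−22 = 2 per period over cooperation, then loses 22−8 = 14 per period forever once punishment starts.
Gain: 2(1 + ρ + … + ρ^2); loss: 14·ρ^3/(1−ρ).
No profitable deviation ⇔ 2(1−ρ^3) ≤ 14·ρ^3, i.e. ρ^3 ≥ 2/(2+14) = 1/8.
Hence ρ ≥ (1/8)^(1/3) ≈ 0.500.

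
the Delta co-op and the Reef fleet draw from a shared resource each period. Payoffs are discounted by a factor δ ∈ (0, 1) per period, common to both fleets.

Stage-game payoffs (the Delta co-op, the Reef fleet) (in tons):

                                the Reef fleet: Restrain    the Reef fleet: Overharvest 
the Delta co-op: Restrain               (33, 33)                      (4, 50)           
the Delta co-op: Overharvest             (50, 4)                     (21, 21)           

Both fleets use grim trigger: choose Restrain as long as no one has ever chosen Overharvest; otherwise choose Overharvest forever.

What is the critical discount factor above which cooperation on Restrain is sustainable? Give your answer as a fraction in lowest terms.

17/29

One-period gain from deviating is 50 − 33 = 17. The loss is 33 − 21 = 12 in every subsequent period, with present value 12·δ/(1−δ).
Deviation is unprofitable when 12·δ/(1−δ) ≥ 17, i.e. δ/(1−δ) ≥ 17/12.
Equivalently δ ≥ 17/(17+12) = 17/29.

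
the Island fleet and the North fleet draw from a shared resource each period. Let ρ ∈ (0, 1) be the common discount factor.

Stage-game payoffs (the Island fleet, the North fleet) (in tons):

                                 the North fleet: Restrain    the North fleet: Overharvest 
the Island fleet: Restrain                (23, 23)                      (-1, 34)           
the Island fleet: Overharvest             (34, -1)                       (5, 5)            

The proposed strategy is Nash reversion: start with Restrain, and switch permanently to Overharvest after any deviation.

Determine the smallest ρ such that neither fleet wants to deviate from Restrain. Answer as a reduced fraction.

One-period gain from deviating is 34 − 23 = 11. The loss is 23 − 5 = 18 in every subsequent period, with present value 18·ρ/(1−ρ).
Deviation is unprofitable when 18·ρ/(1−ρ) ≥ 11, i.e. ρ/(1−ρ) ≥ 11/18.
Equivalently ρ ≥ 11/(11+18) = 11/29.

11/29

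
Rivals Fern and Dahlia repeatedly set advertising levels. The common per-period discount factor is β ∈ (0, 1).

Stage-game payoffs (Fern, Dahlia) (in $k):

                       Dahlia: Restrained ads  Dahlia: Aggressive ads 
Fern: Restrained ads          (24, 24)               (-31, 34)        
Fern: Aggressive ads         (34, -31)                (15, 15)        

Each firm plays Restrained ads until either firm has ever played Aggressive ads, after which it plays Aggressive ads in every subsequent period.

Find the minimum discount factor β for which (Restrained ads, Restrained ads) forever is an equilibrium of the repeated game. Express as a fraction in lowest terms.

10/19

One-period gain from deviating is 34 − 24 = 10. The loss is 24 − 15 = 9 in every subsequent period, with present value 9·β/(1−β).
Deviation is unprofitable when 9·β/(1−β) ≥ 10, i.e. β/(1−β) ≥ 10/9.
Equivalently β ≥ 10/(10+9) = 10/19.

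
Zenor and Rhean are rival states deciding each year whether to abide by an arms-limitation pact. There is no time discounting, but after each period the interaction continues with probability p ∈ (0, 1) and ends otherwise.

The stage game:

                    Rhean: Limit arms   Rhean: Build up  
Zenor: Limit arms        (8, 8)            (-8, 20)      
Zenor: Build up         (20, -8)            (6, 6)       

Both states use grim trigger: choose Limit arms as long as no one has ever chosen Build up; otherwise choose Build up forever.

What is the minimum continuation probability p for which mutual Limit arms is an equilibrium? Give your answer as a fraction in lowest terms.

Expected cooperation value is 8 + p·8 + p²·8 + … = 8/(1−p); deviation gives 20 + p·6/(1−p).
8 ≥ 20(1−p) + 6p ⇒ 14p ≥ 12 ⇒ p ≥ 12/14 = 6/7.

6/7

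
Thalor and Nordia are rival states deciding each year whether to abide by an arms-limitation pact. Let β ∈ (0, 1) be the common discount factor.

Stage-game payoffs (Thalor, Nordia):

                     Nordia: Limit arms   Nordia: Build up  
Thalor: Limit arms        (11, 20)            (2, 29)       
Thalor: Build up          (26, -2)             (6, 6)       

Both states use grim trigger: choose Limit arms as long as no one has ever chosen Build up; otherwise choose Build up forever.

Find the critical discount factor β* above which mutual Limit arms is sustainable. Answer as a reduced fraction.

Thalor: cooperation gives 11 each period; deviation gives 26 once then 6 forever.
  11/(1−β) ≥ 26 + 6β/(1−β) ⇒ β ≥ 15/20 = 3/4.
Nordia: cooperation gives 20 each period; deviation gives 29 once then 6 forever.
  β ≥ 9/23.
Both must hold, so the binding constraint is Thalor's: β ≥ 3/4.

3/4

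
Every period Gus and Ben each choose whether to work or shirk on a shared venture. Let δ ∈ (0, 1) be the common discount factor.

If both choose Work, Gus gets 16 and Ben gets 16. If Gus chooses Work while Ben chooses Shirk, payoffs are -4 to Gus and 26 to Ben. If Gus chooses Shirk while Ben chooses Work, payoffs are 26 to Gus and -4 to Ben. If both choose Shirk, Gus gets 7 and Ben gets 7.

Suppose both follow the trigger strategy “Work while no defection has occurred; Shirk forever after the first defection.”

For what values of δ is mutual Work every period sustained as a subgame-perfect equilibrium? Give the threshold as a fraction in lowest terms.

10/19

Cooperation forever yields 16 each period: 16/(1−δ).
Deviating yields 26 once, then 7 forever: 26 + 7δ/(1−δ).
No profitable deviation requires 16/(1−δ) ≥ 26 + 7δ/(1−δ).
Multiplying by (1−δ): 16 ≥ 26(1−δ) + 7δ = 26 − 19δ.
So 19δ ≥ 10, i.e. δ ≥ 10/19.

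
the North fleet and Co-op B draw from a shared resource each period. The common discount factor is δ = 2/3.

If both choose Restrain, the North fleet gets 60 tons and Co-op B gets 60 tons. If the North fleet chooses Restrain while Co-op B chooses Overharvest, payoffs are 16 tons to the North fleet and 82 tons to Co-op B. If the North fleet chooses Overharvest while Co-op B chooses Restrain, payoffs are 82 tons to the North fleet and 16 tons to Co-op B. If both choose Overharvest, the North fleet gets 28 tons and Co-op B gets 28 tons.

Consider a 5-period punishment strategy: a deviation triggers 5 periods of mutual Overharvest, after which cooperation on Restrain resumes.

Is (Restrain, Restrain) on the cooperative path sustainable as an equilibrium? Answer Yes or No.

IC: δ+…+δ^5 ≥ (82−60)/(60−28) = 11/16.
At δ = 2/3: partial sum = 1.7366 ≥ 0.6875. Cooperation sustainable.

Yes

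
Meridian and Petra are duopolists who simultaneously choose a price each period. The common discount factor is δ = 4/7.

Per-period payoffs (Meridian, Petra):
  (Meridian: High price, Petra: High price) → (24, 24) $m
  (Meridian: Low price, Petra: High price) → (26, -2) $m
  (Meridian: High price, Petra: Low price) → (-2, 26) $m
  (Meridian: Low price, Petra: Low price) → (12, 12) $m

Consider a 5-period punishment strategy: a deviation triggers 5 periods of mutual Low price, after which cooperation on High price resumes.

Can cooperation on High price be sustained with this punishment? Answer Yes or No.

Comparing payoff streams over the 6 periods until play realigns: cooperate → 24(1+δ+…+δ^5); deviate → 26 + 12(δ+…+δ^5).
Cooperation is sustained iff (24−12)(δ+…+δ^5) ≥ 26−24.
δ+…+δ^5 = 4/7·(1−(4/7)^5)/(1−4/7) = 1.2521, and (26−24)/(24−12) = 0.1667.
1.2521 ≥ 0.1667, so cooperation is sustainable.

Yes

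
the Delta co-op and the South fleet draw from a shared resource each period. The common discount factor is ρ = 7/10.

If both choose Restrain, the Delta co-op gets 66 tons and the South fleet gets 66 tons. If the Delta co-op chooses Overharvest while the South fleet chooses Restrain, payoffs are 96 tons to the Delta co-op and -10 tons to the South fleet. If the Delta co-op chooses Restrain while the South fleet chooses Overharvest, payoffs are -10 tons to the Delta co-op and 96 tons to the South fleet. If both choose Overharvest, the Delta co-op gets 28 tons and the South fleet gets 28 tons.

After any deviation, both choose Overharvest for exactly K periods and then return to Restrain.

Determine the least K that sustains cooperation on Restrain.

No profitable deviation requires (66−28)(ρ+…+ρ^K) ≥ 96−66, i.e. ρ+…+ρ^K ≥ 15/19 ≈ 0.7895.
With ρ = 7/10, the partial sums are K=1: 0.7000, K=2: 1.1900.
K = 2 is the first length at which the sum reaches 0.7895.

2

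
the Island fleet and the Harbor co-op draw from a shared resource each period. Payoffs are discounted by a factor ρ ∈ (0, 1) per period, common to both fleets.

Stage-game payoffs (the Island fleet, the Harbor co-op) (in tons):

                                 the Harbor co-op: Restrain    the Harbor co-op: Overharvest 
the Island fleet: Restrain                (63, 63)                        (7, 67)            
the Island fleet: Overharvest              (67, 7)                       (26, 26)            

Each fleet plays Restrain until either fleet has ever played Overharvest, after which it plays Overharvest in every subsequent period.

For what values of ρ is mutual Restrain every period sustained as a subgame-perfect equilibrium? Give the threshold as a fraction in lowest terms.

Cooperation forever yields 63 each period: 63/(1−ρ).
Deviating yields 67 once, then 26 forever: 67 + 26ρ/(1−ρ).
No profitable deviation requires 63/(1−ρ) ≥ 67 + 26ρ/(1−ρ).
Multiplying by (1−ρ): 63 ≥ 67(1−ρ) + 26ρ = 67 − 41ρ.
So 41ρ ≥ 4, i.e. ρ ≥ 4/41.

4/41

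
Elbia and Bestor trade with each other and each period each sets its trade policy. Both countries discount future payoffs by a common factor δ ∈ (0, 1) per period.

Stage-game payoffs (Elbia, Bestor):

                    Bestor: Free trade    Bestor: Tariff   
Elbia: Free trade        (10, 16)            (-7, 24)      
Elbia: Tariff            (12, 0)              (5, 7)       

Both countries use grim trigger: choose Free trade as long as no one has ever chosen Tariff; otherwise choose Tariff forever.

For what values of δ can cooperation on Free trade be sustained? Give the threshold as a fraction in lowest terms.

8/17

Elbia: cooperation gives 10 each period; deviation gives 12 once then 5 forever.
  10/(1−δ) ≥ 12 + 5δ/(1−δ) ⇒ δ ≥ 2/7.
Bestor: cooperation gives 16 each period; deviation gives 24 once then 7 forever.
  δ ≥ 8/17.
Both must hold, so the binding constraint is Bestor's: δ ≥ 8/17.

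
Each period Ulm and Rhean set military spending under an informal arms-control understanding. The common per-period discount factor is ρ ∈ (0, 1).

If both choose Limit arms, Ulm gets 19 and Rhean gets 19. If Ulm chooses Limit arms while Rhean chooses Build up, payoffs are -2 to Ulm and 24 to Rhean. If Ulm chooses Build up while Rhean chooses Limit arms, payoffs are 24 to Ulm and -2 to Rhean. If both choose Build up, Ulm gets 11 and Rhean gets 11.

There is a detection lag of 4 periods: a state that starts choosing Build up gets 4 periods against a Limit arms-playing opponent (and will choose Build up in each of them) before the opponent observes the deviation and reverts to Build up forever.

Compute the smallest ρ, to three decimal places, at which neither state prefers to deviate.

The best deviation is to choose Build up for all 4 undetected periods, earning 24 each, then 11 forever once detected.
Deviation value: 24(1−ρ^4)/(1−ρ) + 11ρ^4/(1−ρ); cooperation value: 19/(1−ρ).
IC: 19 ≥ 24(1−ρ^4) + 11ρ^4 = 24 − 13ρ^4.
So ρ^4 ≥ 5/13, giving ρ ≥ (5/13)^(1/4) ≈ 0.788.

0.788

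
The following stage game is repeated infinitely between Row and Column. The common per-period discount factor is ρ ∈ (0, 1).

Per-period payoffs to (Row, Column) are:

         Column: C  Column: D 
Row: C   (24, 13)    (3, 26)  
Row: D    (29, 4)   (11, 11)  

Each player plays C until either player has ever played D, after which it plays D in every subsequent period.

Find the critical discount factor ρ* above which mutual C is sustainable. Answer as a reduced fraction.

13/15

Row's threshold: (29−24)/(29−11) = 5/18.
Column's threshold: (26−13)/(26−11) = 13/15.
5/18 < 13/15, so Column binds and ρ* = 13/15.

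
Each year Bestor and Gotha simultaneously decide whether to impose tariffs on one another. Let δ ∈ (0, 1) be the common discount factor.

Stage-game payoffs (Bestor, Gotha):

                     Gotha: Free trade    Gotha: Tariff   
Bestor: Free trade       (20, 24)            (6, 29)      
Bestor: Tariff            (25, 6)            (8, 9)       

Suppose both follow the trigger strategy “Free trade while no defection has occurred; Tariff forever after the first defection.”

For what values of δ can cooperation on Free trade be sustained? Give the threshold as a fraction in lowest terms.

5/17

Bestor: cooperation gives 20 each period; deviation gives 25 once then 8 forever.
  20/(1−δ) ≥ 25 + 8δ/(1−δ) ⇒ δ ≥ 5/17.
Gotha: cooperation gives 24 each period; deviation gives 29 once then 9 forever.
  δ ≥ 5/20 = 1/4.
Both must hold, so the binding constraint is Bestor's: δ ≥ 5/17.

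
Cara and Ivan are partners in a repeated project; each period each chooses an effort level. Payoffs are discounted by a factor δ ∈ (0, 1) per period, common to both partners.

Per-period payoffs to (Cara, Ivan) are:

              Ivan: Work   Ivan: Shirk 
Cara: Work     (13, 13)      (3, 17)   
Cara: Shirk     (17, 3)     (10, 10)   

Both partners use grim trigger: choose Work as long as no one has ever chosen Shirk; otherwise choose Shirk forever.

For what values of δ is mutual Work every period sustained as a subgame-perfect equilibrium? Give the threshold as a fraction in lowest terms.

4/7

13/(1−δ) ≥ 17 + 10δ/(1−δ)
13 ≥ 17 − 7δ
δ ≥ 4/7.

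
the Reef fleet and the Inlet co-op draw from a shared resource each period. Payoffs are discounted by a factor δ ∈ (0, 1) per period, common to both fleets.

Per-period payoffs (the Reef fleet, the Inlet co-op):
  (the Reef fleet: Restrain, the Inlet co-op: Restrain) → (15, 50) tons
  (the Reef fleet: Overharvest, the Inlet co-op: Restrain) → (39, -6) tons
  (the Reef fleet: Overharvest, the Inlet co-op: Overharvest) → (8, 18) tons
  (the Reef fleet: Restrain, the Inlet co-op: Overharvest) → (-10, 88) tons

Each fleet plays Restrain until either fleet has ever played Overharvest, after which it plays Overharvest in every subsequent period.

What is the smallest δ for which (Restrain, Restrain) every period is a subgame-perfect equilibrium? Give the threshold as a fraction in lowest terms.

For the Reef fleet: deviation gain 39−15 = 24, per-period punishment loss 15−8 = 7. IC gives δ ≥ 24/31.
For the Inlet co-op: gain 38, loss 32 per period, so δ ≥ 38/70 = 19/35.
The tighter constraint is the Reef fleet's, so cooperation needs δ ≥ 24/31.

24/31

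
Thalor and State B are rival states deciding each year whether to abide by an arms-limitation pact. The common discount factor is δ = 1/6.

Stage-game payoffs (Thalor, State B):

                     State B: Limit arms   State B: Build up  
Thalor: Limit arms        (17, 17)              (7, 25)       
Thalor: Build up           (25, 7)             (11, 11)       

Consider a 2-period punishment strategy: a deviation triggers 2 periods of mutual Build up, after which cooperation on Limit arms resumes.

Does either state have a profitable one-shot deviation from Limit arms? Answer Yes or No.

IC: δ+…+δ^2 ≥ (25−17)/(17−11) = 4/3.
At δ = 1/6: partial sum = 0.1944 < 1.3333. Cooperation not sustainable.

Yes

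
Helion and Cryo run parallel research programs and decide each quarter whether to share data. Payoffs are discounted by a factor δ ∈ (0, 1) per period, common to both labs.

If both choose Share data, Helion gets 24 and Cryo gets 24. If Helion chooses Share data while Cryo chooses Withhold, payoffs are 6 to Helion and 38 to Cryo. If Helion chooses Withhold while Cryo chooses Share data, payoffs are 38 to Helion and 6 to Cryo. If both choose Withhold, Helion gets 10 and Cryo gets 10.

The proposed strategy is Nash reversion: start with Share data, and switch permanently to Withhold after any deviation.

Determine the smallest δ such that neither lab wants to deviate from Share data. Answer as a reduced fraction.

Under grim trigger the critical discount factor is (T−C)/(T−P) with T = 38, C = 24, P = 10.
δ* = (38−24)/(38−10) = 14/28 = 1/2.

1/2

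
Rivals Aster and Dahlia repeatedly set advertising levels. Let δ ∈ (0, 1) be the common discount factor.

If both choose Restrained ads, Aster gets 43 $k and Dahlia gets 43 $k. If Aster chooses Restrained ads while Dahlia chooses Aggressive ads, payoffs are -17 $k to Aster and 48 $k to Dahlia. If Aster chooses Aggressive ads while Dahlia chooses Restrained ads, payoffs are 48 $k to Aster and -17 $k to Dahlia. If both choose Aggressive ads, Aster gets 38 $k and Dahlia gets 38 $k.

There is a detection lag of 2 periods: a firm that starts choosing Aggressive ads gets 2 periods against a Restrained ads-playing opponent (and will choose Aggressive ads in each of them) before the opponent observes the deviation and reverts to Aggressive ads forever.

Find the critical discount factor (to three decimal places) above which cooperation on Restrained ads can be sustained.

0.707

The best deviation is to choose Aggressive ads for all 2 undetected periods, earning 48 each, then 38 forever once detected.
Deviation value: 48(1−δ^2)/(1−δ) + 38δ^2/(1−δ); cooperation value: 43/(1−δ).
IC: 43 ≥ 48(1−δ^2) + 38δ^2 = 48 − 10δ^2.
So δ^2 ≥ 5/10 = 1/2, giving δ ≥ (1/2)^(1/2) ≈ 0.707.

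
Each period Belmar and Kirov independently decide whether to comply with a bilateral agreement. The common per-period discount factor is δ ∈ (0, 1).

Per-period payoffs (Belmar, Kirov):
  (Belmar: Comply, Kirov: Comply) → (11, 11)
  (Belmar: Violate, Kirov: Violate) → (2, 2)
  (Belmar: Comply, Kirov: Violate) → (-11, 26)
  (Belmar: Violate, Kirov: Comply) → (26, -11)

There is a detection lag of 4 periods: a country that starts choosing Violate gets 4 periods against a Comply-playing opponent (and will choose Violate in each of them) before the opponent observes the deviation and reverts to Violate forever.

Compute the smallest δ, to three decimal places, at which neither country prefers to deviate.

The best deviation is to choose Violate for all 4 undetected periods, earning 26 each, then 2 forever once detected.
Deviation value: 26(1−δ^4)/(1−δ) + 2δ^4/(1−δ); cooperation value: 11/(1−δ).
IC: 11 ≥ 26(1−δ^4) + 2δ^4 = 26 − 24δ^4.
So δ^4 ≥ 15/24 = 5/8, giving δ ≥ (5/8)^(1/4) ≈ 0.889.

0.889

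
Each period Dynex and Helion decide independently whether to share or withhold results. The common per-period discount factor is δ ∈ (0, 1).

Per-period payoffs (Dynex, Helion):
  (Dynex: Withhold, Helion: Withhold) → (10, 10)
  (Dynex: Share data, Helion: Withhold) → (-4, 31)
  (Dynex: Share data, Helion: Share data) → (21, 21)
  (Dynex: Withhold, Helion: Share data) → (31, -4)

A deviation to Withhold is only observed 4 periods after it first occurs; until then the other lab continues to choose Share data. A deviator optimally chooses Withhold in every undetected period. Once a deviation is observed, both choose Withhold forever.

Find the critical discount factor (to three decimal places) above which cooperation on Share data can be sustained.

0.831

Deviating for the 4 undetected periods gains 31−21 = 10 per period over cooperation, then loses 21−10 = 11 per period forever once punishment starts.
Gain: 10(1 + δ + … + δ^3); loss: 11·δ^4/(1−δ).
No profitable deviation ⇔ 10(1−δ^4) ≤ 11·δ^4, i.e. δ^4 ≥ 10/(10+11) = 10/21.
Hence δ ≥ (10/21)^(1/4) ≈ 0.831.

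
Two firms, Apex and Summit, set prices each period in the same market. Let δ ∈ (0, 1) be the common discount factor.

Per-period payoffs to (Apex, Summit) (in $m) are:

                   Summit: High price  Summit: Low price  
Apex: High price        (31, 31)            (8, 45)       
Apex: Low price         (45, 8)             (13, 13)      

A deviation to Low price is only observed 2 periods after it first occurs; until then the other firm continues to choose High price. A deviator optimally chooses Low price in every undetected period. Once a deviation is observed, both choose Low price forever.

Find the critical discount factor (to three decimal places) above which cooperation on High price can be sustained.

A deviator earns 45 for 2 periods, then 13 forever; cooperating earns 31 forever. Multiplying the IC by (1−δ):
31 ≥ 45(1−δ^2) + 13δ^2, so 32·δ^2 ≥ 14 and δ^2 ≥ 7/16.
δ ≥ (7/16)^(1/2) ≈ 0.661.

0.661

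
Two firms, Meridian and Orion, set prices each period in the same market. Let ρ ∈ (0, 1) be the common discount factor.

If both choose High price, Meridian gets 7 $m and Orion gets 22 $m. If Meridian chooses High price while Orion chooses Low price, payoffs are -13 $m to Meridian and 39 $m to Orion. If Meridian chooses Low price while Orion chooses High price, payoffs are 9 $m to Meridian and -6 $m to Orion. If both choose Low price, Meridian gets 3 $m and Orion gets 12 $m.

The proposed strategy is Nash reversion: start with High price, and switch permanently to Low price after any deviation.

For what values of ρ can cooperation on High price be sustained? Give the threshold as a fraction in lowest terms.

17/27

For Meridian: deviation gain 9−7 = 2, per-period punishment loss 7−3 = 4. IC gives ρ ≥ 2/6 = 1/3.
For Orion: gain 17, loss 10 per period, so ρ ≥ 17/27.
The tighter constraint is Orion's, so cooperation needs ρ ≥ 17/27.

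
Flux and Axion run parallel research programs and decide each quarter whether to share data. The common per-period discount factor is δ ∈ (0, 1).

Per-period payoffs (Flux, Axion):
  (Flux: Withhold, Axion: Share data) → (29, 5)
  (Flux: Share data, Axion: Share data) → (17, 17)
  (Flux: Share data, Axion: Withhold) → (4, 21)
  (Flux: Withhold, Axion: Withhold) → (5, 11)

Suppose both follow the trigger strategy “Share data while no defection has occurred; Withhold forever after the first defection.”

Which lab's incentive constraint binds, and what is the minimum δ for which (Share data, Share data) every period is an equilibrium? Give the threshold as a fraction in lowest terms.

Flux; δ ≥ 1/2

Flux: cooperation gives 17 each period; deviation gives 29 once then 5 forever.
  17/(1−δ) ≥ 29 + 5δ/(1−δ) ⇒ δ ≥ 12/24 = 1/2.
Axion: cooperation gives 17 each period; deviation gives 21 once then 11 forever.
  δ ≥ 4/10 = 2/5.
Both must hold, so the binding constraint is Flux's: δ ≥ 1/2.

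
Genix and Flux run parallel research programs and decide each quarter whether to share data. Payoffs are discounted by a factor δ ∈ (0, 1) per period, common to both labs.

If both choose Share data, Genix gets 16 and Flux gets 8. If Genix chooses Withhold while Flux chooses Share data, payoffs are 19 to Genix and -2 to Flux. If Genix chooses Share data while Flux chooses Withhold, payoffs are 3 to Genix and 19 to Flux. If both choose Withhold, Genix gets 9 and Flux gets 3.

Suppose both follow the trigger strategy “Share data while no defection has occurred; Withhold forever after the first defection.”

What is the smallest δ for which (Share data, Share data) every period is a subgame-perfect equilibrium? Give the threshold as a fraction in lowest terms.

Genix's threshold: (19−16)/(19−9) = 3/10.
Flux's threshold: (19−8)/(19−3) = 11/16.
3/10 < 11/16, so Flux binds and δ* = 11/16.

11/16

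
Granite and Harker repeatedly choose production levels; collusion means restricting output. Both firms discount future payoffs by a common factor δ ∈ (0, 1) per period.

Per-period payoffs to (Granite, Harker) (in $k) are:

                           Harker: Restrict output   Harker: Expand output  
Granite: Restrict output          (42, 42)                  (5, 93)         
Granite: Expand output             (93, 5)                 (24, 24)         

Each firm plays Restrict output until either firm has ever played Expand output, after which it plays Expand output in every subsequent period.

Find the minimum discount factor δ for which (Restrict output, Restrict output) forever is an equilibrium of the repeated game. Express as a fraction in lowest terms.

17/23

Cooperation forever yields 42 each period: 42/(1−δ).
Deviating yields 93 once, then 24 forever: 93 + 24δ/(1−δ).
No profitable deviation requires 42/(1−δ) ≥ 93 + 24δ/(1−δ).
Multiplying by (1−δ): 42 ≥ 93(1−δ) + 24δ = 93 − 69δ.
So 69δ ≥ 51, i.e. δ ≥ 51/69 = 17/23.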